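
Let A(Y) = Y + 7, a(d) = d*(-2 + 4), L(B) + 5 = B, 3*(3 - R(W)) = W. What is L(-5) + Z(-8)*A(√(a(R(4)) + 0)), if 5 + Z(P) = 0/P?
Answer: -45 - 5*√30/3 ≈ -54.129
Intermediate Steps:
R(W) = 3 - W/3
L(B) = -5 + B
a(d) = 2*d (a(d) = d*2 = 2*d)
Z(P) = -5 (Z(P) = -5 + 0/P = -5 + 0 = -5)
A(Y) = 7 + Y
L(-5) + Z(-8)*A(√(a(R(4)) + 0)) = (-5 - 5) - 5*(7 + √(2*(3 - ⅓*4) + 0)) = -10 - 5*(7 + √(2*(3 - 4/3) + 0)) = -10 - 5*(7 + √(2*(5/3) + 0)) = -10 - 5*(7 + √(10/3 + 0)) = -10 - 5*(7 + √(10/3)) = -10 - 5*(7 + √30/3) = -10 + (-35 - 5*√30/3) = -45 - 5*√30/3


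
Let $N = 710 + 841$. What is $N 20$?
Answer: $31020$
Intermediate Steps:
$N = 1551$
$N 20 = 1551 \cdot 20 = 31020$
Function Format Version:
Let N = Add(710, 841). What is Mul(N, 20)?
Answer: 31020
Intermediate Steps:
N = 1551
Mul(N, 20) = Mul(1551, 20) = 31020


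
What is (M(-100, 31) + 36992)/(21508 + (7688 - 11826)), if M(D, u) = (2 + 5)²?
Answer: 12347/5790 ≈ 2.1325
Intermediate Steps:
M(D, u) = 49 (M(D, u) = 7² = 49)
(M(-100, 31) + 36992)/(21508 + (7688 - 11826)) = (49 + 36992)/(21508 + (7688 - 11826)) = 37041/(21508 - 4138) = 37041/17370 = 37041*(1/17370) = 12347/5790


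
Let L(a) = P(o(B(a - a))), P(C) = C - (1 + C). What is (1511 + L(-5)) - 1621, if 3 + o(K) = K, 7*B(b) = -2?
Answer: -111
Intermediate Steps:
B(b) = -2/7 (B(b) = (⅐)*(-2) = -2/7)
o(K) = -3 + K
P(C) = -1 (P(C) = C + (-1 - C) = -1)
L(a) = -1
(1511 + L(-5)) - 1621 = (1511 - 1) - 1621 = 1510 - 1621 = -111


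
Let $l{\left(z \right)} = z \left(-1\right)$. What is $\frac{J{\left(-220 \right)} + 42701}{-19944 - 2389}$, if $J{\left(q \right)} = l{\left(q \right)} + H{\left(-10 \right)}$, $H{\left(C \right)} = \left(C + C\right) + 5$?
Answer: $- \frac{42906}{22333} \approx -1.9212$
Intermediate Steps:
$l{\left(z \right)} = - z$
$H{\left(C \right)} = 5 + 2 C$ ($H{\left(C \right)} = 2 C + 5 = 5 + 2 C$)
$J{\left(q \right)} = -15 - q$ ($J{\left(q \right)} = - q + \left(5 + 2 \left(-10\right)\right) = - q + \left(5 - 20\right) = - q - 15 = -15 - q$)
$\frac{J{\left(-220 \right)} + 42701}{-19944 - 2389} = \frac{\left(-15 - -220\right) + 42701}{-19944 - 2389} = \frac{\left(-15 + 220\right) + 42701}{-22333} = \left(205 + 42701\right) \left(- \frac{1}{22333}\right) = 42906 \left(- \frac{1}{22333}\right) = - \frac{42906}{22333}$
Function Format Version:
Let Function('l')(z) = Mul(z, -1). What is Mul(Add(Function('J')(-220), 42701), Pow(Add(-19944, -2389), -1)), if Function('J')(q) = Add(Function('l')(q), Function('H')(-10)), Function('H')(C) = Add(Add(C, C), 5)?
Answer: Rational(-42906, 22333) ≈ -1.9212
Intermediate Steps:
Function('l')(z) = Mul(-1, z)
Function('H')(C) = Add(5, Mul(2, C)) (Function('H')(C) = Add(Mul(2, C), 5) = Add(5, Mul(2, C)))
Function('J')(q) = Add(-15, Mul(-1, q)) (Function('J')(q) = Add(Mul(-1, q), Add(5, Mul(2, -10))) = Add(Mul(-1, q), Add(5, -20)) = Add(Mul(-1, q), -15) = Add(-15, Mul(-1, q)))
Mul(Add(Function('J')(-220), 42701), Pow(Add(-19944, -2389), -1)) = Mul(Add(Add(-15, Mul(-1, -220)), 42701), Pow(Add(-19944, -2389), -1)) = Mul(Add(Add(-15, 220), 42701), Pow(-22333, -1)) = Mul(Add(205, 42701), Rational(-1, 22333)) = Mul(42906, Rational(-1, 22333)) = Rational(-42906, 22333)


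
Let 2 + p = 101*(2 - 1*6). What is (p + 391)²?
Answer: 225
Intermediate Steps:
p = -406 (p = -2 + 101*(2 - 1*6) = -2 + 101*(2 - 6) = -2 + 101*(-4) = -2 - 404 = -406)
(p + 391)² = (-406 + 391)² = (-15)² = 225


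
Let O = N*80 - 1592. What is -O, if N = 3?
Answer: 1352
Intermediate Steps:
O = -1352 (O = 3*80 - 1592 = 240 - 1592 = -1352)
-O = -1*(-1352) = 1352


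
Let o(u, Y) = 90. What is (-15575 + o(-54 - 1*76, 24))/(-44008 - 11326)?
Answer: 15485/55334 ≈ 0.27985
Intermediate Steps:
(-15575 + o(-54 - 1*76, 24))/(-44008 - 11326) = (-15575 + 90)/(-44008 - 11326) = -15485/(-55334) = -15485*(-1/55334) = 15485/55334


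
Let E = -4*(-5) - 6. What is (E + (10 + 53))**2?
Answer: 5929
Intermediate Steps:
E = 14 (E = 20 - 6 = 14)
(E + (10 + 53))**2 = (14 + (10 + 53))**2 = (14 + 63)**2 = 77**2 = 5929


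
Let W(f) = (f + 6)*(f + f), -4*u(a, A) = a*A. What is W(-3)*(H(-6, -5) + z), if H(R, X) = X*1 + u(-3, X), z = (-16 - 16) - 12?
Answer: 1899/2 ≈ 949.50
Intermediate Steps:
u(a, A) = -A*a/4 (u(a, A) = -a*A/4 = -A*a/4)
z = -44 (z = -32 - 12 = -44)
W(f) = 2*f*(6 + f) (W(f) = (6 + f)*(2*f) = 2*f*(6 + f))
H(R, X) = 7*X/4 (H(R, X) = X*1 - 1/4*X*(-3) = X + 3*X/4 = 7*X/4)
W(-3)*(H(-6, -5) + z) = (2*(-3)*(6 - 3))*((7/4)*(-5) - 44) = (2*(-3)*3)*(-35/4 - 44) = -18*(-211/4) = 1899/2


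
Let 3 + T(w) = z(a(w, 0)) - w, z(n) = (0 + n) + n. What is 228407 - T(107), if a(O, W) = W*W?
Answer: 228517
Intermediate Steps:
a(O, W) = W**2
z(n) = 2*n (z(n) = n + n = 2*n)
T(w) = -3 - w (T(w) = -3 + (2*0**2 - w) = -3 + (2*0 - w) = -3 + (0 - w) = -3 - w)
228407 - T(107) = 228407 - (-3 - 1*107) = 228407 - (-3 - 107) = 228407 - 1*(-110) = 228407 + 110 = 228517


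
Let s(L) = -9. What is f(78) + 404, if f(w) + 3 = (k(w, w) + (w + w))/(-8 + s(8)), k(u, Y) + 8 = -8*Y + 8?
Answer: 7285/17 ≈ 428.53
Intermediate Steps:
k(u, Y) = -8*Y (k(u, Y) = -8 + (-8*Y + 8) = -8 + (8 - 8*Y) = -8*Y)
f(w) = -3 + 6*w/17 (f(w) = -3 + (-8*w + (w + w))/(-8 - 9) = -3 + (-8*w + 2*w)/(-17) = -3 - 6*w*(-1/17) = -3 + 6*w/17)
f(78) + 404 = (-3 + (6/17)*78) + 404 = (-3 + 468/17) + 404 = 417/17 + 404 = 7285/17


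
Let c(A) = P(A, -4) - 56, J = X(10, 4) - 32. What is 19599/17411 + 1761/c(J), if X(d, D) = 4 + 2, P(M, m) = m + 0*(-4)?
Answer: -9828277/348220 ≈ -28.224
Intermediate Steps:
P(M, m) = m (P(M, m) = m + 0 = m)
X(d, D) = 6
J = -26 (J = 6 - 32 = -26)
c(A) = -60 (c(A) = -4 - 56 = -60)
19599/17411 + 1761/c(J) = 19599/17411 + 1761/(-60) = 19599*(1/17411) + 1761*(-1/60) = 19599/17411 - 587/20 = -9828277/348220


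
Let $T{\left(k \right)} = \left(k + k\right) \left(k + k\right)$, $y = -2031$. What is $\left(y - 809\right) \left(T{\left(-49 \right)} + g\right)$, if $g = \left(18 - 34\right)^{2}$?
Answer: $-28002400$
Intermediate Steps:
$T{\left(k \right)} = 4 k^{2}$ ($T{\left(k \right)} = 2 k 2 k = 4 k^{2}$)
$g = 256$ ($g = \left(-16\right)^{2} = 256$)
$\left(y - 809\right) \left(T{\left(-49 \right)} + g\right) = \left(-2031 - 809\right) \left(4 \left(-49\right)^{2} + 256\right) = - 2840 \left(4 \cdot 2401 + 256\right) = - 2840 \left(9604 + 256\right) = \left(-2840\right) 9860 = -28002400$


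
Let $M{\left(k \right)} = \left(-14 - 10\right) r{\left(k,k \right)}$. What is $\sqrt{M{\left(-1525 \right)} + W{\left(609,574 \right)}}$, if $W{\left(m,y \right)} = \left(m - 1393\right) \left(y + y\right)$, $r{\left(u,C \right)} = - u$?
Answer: $2 i \sqrt{234158} \approx 967.8 i$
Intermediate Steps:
$M{\left(k \right)} = 24 k$ ($M{\left(k \right)} = \left(-14 - 10\right) \left(- k\right) = - 24 \left(- k\right) = 24 k$)
$W{\left(m,y \right)} = 2 y \left(-1393 + m\right)$ ($W{\left(m,y \right)} = \left(-1393 + m\right) 2 y = 2 y \left(-1393 + m\right)$)
$\sqrt{M{\left(-1525 \right)} + W{\left(609,574 \right)}} = \sqrt{24 \left(-1525\right) + 2 \cdot 574 \left(-1393 + 609\right)} = \sqrt{-36600 + 2 \cdot 574 \left(-784\right)} = \sqrt{-36600 - 900032} = \sqrt{-936632} = 2 i \sqrt{234158}$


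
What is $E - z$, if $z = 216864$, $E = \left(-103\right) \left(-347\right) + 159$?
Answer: $-180964$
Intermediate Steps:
$E = 35900$ ($E = 35741 + 159 = 35900$)
$E - z = 35900 - 216864 = -180964$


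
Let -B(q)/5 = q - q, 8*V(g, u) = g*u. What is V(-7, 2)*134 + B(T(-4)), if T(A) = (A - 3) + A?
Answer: -469/2 ≈ -234.50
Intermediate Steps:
T(A) = -3 + 2*A (T(A) = (-3 + A) + A = -3 + 2*A)
V(g, u) = g*u/8 (V(g, u) = (g*u)/8 = g*u/8)
B(q) = 0 (B(q) = -5*(q - q) = -5*0 = 0)
V(-7, 2)*134 + B(T(-4)) = ((1/8)*(-7)*2)*134 + 0 = -7/4*134 + 0 = -469/2 + 0 = -469/2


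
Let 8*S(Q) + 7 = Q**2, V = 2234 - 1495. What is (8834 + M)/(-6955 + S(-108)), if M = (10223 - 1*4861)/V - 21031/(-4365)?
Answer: -228280720232/141877502505 ≈ -1.6090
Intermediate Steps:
V = 739
M = 38947039/3225735 (M = (10223 - 1*4861)/739 - 21031/(-4365) = (10223 - 4861)*(1/739) - 21031*(-1/4365) = 5362*(1/739) + 21031/4365 = 5362/739 + 21031/4365 = 38947039/3225735 ≈ 12.074)
S(Q) = -7/8 + Q**2/8
(8834 + M)/(-6955 + S(-108)) = (8834 + 38947039/3225735)/(-6955 + (-7/8 + (1/8)*(-108)**2)) = 28535090029/(3225735*(-6955 + (-7/8 + (1/8)*11664))) = 28535090029/(3225735*(-6955 + (-7/8 + 1458))) = 28535090029/(3225735*(-6955 + 11657/8)) = 28535090029/(3225735*(-43983/8)) = (28535090029/3225735)*(-8/43983) = -228280720232/141877502505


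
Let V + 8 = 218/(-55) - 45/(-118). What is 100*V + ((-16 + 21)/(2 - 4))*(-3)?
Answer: -1493645/1298 ≈ -1150.7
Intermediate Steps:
V = -75169/6490 (V = -8 + (218/(-55) - 45/(-118)) = -8 + (218*(-1/55) - 45*(-1/118)) = -8 + (-218/55 + 45/118) = -8 - 23249/6490 = -75169/6490 ≈ -11.582)
100*V + ((-16 + 21)/(2 - 4))*(-3) = 100*(-75169/6490) + ((-16 + 21)/(2 - 4))*(-3) = -751690/649 + (5/(-2))*(-3) = -751690/649 + (5*(-1/2))*(-3) = -751690/649 - 5/2*(-3) = -751690/649 + 15/2 = -1493645/1298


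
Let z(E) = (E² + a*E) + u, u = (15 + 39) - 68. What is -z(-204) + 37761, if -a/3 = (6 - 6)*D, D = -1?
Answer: -3841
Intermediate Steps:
a = 0 (a = -3*(6 - 6)*(-1) = -0*(-1) = -3*0 = 0)
u = -14 (u = 54 - 68 = -14)
z(E) = -14 + E² (z(E) = (E² + 0*E) - 14 = (E² + 0) - 14 = E² - 14 = -14 + E²)
-z(-204) + 37761 = -(-14 + (-204)²) + 37761 = -(-14 + 41616) + 37761 = -1*41602 + 37761 = -41602 + 37761 = -3841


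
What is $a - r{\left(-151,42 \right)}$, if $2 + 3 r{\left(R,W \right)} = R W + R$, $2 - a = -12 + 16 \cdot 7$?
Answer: $2067$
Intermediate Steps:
$a = -98$ ($a = 2 - \left(-12 + 16 \cdot 7\right) = 2 - \left(-12 + 112\right) = 2 - 100 = -98$)
$r{\left(R,W \right)} = - \frac{2}{3} + \frac{R}{3} + \frac{R W}{3}$ ($r{\left(R,W \right)} = - \frac{2}{3} + \frac{R W + R}{3} = - \frac{2}{3} + \frac{R + R W}{3} = - \frac{2}{3} + \left(\frac{R}{3} + \frac{R W}{3}\right) = - \frac{2}{3} + \frac{R}{3} + \frac{R W}{3}$)
$a - r{\left(-151,42 \right)} = -98 - \left(- \frac{2}{3} + \frac{1}{3} \left(-151\right) + \frac{1}{3} \left(-151\right) 42\right) = -98 - \left(- \frac{2}{3} - \frac{151}{3} - 2114\right) = -98 - -2165 = -98 + 2165 = 2067$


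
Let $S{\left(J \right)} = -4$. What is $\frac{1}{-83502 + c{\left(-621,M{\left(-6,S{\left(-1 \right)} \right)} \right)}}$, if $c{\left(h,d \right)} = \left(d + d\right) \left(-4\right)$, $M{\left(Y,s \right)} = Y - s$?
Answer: $- \frac{1}{83486} \approx -1.1978 \cdot 10^{-5}$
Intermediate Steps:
$c{\left(h,d \right)} = - 8 d$ ($c{\left(h,d \right)} = 2 d \left(-4\right) = - 8 d$)
$\frac{1}{-83502 + c{\left(-621,M{\left(-6,S{\left(-1 \right)} \right)} \right)}} = \frac{1}{-83502 - 8 \left(-6 - -4\right)} = \frac{1}{-83502 - 8 \left(-6 + 4\right)} = \frac{1}{-83502 - -16} = \frac{1}{-83502 + 16} = \frac{1}{-83486} = - \frac{1}{83486}$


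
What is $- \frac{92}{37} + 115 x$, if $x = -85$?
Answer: $- \frac{361767}{37} \approx -9777.5$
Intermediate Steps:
$- \frac{92}{37} + 115 x = - \frac{92}{37} + 115 \left(-85\right) = \left(-92\right) \frac{1}{37} - 9775 = - \frac{92}{37} - 9775 = - \frac{361767}{37}$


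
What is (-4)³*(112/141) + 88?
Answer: 5240/141 ≈ 37.163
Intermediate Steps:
(-4)³*(112/141) + 88 = -7168/141 + 88 = 5240/141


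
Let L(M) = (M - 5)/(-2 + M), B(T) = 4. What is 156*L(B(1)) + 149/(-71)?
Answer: -5687/71 ≈ -80.099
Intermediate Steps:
L(M) = (-5 + M)/(-2 + M)
156*L(B(1)) + 149/(-71) = 156*((-5 + 4)/(-2 + 4)) + 149/(-71) = 156*(-1/2) + 149*(-1/71) = 156*((½)*(-1)) - 149/71 = 156*(-½) - 149/71 = -78 - 149/71 = -5687/71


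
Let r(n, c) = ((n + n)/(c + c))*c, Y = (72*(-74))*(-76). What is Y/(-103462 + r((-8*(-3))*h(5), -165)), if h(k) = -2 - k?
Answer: -202464/51815 ≈ -3.9074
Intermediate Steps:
Y = 404928 (Y = -5328*(-76) = 404928)
r(n, c) = n (r(n, c) = ((2*n)/((2*c)))*c = ((2*n)*(1/(2*c)))*c = (n/c)*c = n)
Y/(-103462 + r((-8*(-3))*h(5), -165)) = 404928/(-103462 + (-8*(-3))*(-2 - 1*5)) = 404928/(-103462 + 24*(-2 - 5)) = 404928/(-103462 + 24*(-7)) = 404928/(-103462 - 168) = 404928/(-103630) = 404928*(-1/103630) = -202464/51815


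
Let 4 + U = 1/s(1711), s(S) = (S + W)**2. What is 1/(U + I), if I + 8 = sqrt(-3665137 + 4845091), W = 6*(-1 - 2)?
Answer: 98584597093763/9692591406637269785 + 24646149990003*sqrt(131106)/9692591406637269785 ≈ 0.00093088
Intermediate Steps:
W = -18 (W = 6*(-3) = -18)
s(S) = (-18 + S)**2 (s(S) = (S - 18)**2 = (-18 + S)**2)
U = -11464995/2866249 (U = -4 + 1/((-18 + 1711)**2) = -4 + 1/(1693**2) = -4 + 1/2866249 = -11464995/2866249 ≈ -4.0000)
I = -8 + 3*sqrt(131106) (I = -8 + sqrt(-3665137 + 4845091) = -8 + sqrt(1179954) = -8 + 3*sqrt(131106) ≈ 1078.3)
1/(U + I) = 1/(-11464995/2866249 + (-8 + 3*sqrt(131106))) = 1/(-34394987/2866249 + 3*sqrt(131106))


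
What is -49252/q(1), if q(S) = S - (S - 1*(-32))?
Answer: 12313/8 ≈ 1539.1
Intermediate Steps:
q(S) = -32 (q(S) = S - (S + 32) = S - (32 + S) = S + (-32 - S) = -32)
-49252/q(1) = -49252/(-32) = -49252*(-1/32) = 12313/8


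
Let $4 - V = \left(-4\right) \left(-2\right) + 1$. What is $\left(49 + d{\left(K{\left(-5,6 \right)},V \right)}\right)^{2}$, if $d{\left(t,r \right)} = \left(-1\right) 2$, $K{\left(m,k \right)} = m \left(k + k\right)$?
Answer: $2209$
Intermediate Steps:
$V = -5$ ($V = 4 - \left(\left(-4\right) \left(-2\right) + 1\right) = 4 - \left(8 + 1\right) = 4 - 9 = -5$)
$K{\left(m,k \right)} = 2 k m$ ($K{\left(m,k \right)} = m 2 k = 2 k m$)
$d{\left(t,r \right)} = -2$
$\left(49 + d{\left(K{\left(-5,6 \right)},V \right)}\right)^{2} = \left(49 - 2\right)^{2} = 47^{2} = 2209$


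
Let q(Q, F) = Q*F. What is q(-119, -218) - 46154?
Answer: -20212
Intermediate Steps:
q(Q, F) = F*Q
q(-119, -218) - 46154 = -218*(-119) - 46154 = 25942 - 46154 = -20212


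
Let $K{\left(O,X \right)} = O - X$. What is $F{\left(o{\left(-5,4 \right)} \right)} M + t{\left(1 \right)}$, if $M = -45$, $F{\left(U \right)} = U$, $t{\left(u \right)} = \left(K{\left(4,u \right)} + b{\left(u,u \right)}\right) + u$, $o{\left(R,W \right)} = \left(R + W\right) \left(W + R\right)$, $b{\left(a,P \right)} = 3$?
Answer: $-38$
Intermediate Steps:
$o{\left(R,W \right)} = \left(R + W\right)^{2}$ ($o{\left(R,W \right)} = \left(R + W\right) \left(R + W\right) = \left(R + W\right)^{2}$)
$t{\left(u \right)} = 7$ ($t{\left(u \right)} = \left(\left(4 - u\right) + 3\right) + u = \left(7 - u\right) + u = 7$)
$F{\left(o{\left(-5,4 \right)} \right)} M + t{\left(1 \right)} = \left(-5 + 4\right)^{2} \left(-45\right) + 7 = \left(-1\right)^{2} \left(-45\right) + 7 = 1 \left(-45\right) + 7 = -45 + 7 = -38$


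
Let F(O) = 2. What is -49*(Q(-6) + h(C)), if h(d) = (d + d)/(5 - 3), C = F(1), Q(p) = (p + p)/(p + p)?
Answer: -147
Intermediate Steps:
Q(p) = 1 (Q(p) = (2*p)/((2*p)) = (2*p)*(1/(2*p)) = 1)
C = 2
h(d) = d (h(d) = (2*d)/2 = (2*d)*(½) = d)
-49*(Q(-6) + h(C)) = -49*(1 + 2) = -49*3 = -147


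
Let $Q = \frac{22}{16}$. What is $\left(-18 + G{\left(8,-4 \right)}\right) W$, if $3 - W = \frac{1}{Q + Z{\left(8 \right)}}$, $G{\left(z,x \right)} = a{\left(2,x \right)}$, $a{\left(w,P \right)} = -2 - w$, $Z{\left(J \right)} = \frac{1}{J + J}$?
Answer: $- \frac{1166}{23} \approx -50.696$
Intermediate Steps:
$Z{\left(J \right)} = \frac{1}{2 J}$
$Q = \frac{11}{8}$ ($Q = 22 \cdot \frac{1}{16} = \frac{11}{8} \approx 1.375$)
$G{\left(z,x \right)} = -4$ ($G{\left(z,x \right)} = -2 - 2 = -4$)
$W = \frac{53}{23}$ ($W = 3 - \frac{1}{\frac{11}{8} + \frac{1}{2 \cdot 8}} = 3 - \frac{1}{\frac{11}{8} + \frac{1}{2} \cdot \frac{1}{8}} = 3 - \frac{1}{\frac{11}{8} + \frac{1}{16}} = 3 - \frac{1}{\frac{23}{16}} = 3 - \frac{16}{23} = \frac{53}{23} \approx 2.3043$)
$\left(-18 + G{\left(8,-4 \right)}\right) W = \left(-18 - 4\right) \frac{53}{23} = \left(-22\right) \frac{53}{23} = - \frac{1166}{23}$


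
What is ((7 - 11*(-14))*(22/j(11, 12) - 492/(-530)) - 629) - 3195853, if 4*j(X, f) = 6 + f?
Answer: -7621375856/2385 ≈ -3.1955e+6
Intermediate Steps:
j(X, f) = 3/2 + f/4 (j(X, f) = (6 + f)/4 = 3/2 + f/4)
((7 - 11*(-14))*(22/j(11, 12) - 492/(-530)) - 629) - 3195853 = ((7 - 11*(-14))*(22/(3/2 + (¼)*12) - 492/(-530)) - 629) - 3195853 = ((7 + 154)*(22/(3/2 + 3) - 492*(-1/530)) - 629) - 3195853 = (161*(22/(9/2) + 246/265) - 629) - 3195853 = (161*(22*(2/9) + 246/265) - 629) - 3195853 = (161*(44/9 + 246/265) - 629) - 3195853 = (161*(13874/2385) - 629) - 3195853 = (2233714/2385 - 629) - 3195853 = 733549/2385 - 3195853 = -7621375856/2385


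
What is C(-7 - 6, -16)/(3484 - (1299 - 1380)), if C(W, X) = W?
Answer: -13/3565 ≈ -0.0036466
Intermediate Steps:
C(-7 - 6, -16)/(3484 - (1299 - 1380)) = (-7 - 6)/(3484 - (1299 - 1380)) = -13/(3484 - 1*(-81)) = -13/(3484 + 81) = -13/3565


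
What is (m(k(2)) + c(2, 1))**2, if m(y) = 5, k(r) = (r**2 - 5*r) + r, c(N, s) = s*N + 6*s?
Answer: 169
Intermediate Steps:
c(N, s) = 6*s + N*s (c(N, s) = N*s + 6*s = 6*s + N*s)
k(r) = r**2 - 4*r
(m(k(2)) + c(2, 1))**2 = (5 + 1*(6 + 2))**2 = (5 + 1*8)**2 = (5 + 8)**2 = 13**2 = 169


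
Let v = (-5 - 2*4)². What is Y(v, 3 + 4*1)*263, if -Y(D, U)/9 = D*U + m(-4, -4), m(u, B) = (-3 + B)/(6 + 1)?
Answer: -2797794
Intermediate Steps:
m(u, B) = -3/7 + B/7 (m(u, B) = (-3 + B)/7 = (-3 + B)*(⅐) = -3/7 + B/7)
v = 169 (v = (-5 - 8)² = (-13)² = 169)
Y(D, U) = 9 - 9*D*U (Y(D, U) = -9*(D*U + (-3/7 + (⅐)*(-4))) = -9*(D*U + (-3/7 - 4/7)) = -9*(D*U - 1) = -9*(-1 + D*U) = 9 - 9*D*U)
Y(v, 3 + 4*1)*263 = (9 - 9*169*(3 + 4*1))*263 = (9 - 9*169*(3 + 4))*263 = (9 - 9*169*7)*263 = (9 - 10647)*263 = -10638*263 = -2797794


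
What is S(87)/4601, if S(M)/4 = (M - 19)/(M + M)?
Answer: 136/400287 ≈ 0.00033976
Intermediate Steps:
S(M) = 2*(-19 + M)/M (S(M) = 4*((M - 19)/(M + M)) = 4*((-19 + M)/((2*M))) = 4*((-19 + M)*(1/(2*M))) = 4*((-19 + M)/(2*M)) = 2*(-19 + M)/M)
S(87)/4601 = (2 - 38/87)/4601 = (2 - 38*1/87)*(1/4601) = (2 - 38/87)*(1/4601) = (136/87)*(1/4601) = 136/400287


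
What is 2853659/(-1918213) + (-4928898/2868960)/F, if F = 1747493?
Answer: -216769594390150709/145711165620973040 ≈ -1.4877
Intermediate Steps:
2853659/(-1918213) + (-4928898/2868960)/F = 2853659/(-1918213) - 4928898/2868960/1747493 = 2853659*(-1/1918213) - 4928898*1/2868960*(1/1747493) = -2853659/1918213 - 821483/478160*1/1747493 = -2853659/1918213 - 821483/835581252880 = -216769594390150709/145711165620973040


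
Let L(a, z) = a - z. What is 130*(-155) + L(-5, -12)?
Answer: -20143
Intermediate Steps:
130*(-155) + L(-5, -12) = 130*(-155) + (-5 - 1*(-12)) = -20150 + (-5 + 12) = -20150 + 7 = -20143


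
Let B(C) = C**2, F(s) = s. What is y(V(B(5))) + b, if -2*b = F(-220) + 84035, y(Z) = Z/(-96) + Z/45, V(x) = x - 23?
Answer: -30173383/720 ≈ -41908.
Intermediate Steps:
V(x) = -23 + x
y(Z) = 17*Z/1440 (y(Z) = Z*(-1/96) + Z*(1/45) = -Z/96 + Z/45 = 17*Z/1440)
b = -83815/2 (b = -(-220 + 84035)/2 = -1/2*83815 = -83815/2 ≈ -41908.)
y(V(B(5))) + b = 17*(-23 + 5**2)/1440 - 83815/2 = 17*(-23 + 25)/1440 - 83815/2 = (17/1440)*2 - 83815/2 = 17/720 - 83815/2 = -30173383/720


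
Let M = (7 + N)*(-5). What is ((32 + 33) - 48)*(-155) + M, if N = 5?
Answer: -2695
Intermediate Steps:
M = -60 (M = (7 + 5)*(-5) = 12*(-5) = -60)
((32 + 33) - 48)*(-155) + M = ((32 + 33) - 48)*(-155) - 60 = (65 - 48)*(-155) - 60 = 17*(-155) - 60 = -2635 - 60 = -2695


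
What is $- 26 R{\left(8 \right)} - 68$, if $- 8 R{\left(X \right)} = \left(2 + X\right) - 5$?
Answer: $- \frac{207}{4} \approx -51.75$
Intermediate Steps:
$R{\left(X \right)} = \frac{3}{8} - \frac{X}{8}$ ($R{\left(X \right)} = - \frac{\left(2 + X\right) - 5}{8} = - \frac{-3 + X}{8} = \frac{3}{8} - \frac{X}{8}$)
$- 26 R{\left(8 \right)} - 68 = - 26 \left(\frac{3}{8} - 1\right) - 68 = \left(-26\right) \left(- \frac{5}{8}\right) - 68 = \frac{65}{4} - 68 = - \frac{207}{4}$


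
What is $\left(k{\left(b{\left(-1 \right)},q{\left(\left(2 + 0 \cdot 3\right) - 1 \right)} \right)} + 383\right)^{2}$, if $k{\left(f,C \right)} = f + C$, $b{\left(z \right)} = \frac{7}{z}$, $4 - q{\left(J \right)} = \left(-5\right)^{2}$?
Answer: $126025$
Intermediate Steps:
$q{\left(J \right)} = -21$ ($q{\left(J \right)} = 4 - \left(-5\right)^{2} = 4 - 25 = -21$)
$k{\left(f,C \right)} = C + f$
$\left(k{\left(b{\left(-1 \right)},q{\left(\left(2 + 0 \cdot 3\right) - 1 \right)} \right)} + 383\right)^{2} = \left(\left(-21 + \frac{7}{-1}\right) + 383\right)^{2} = \left(\left(-21 + 7 \left(-1\right)\right) + 383\right)^{2} = \left(\left(-21 - 7\right) + 383\right)^{2} = \left(-28 + 383\right)^{2} = 355^{2} = 126025$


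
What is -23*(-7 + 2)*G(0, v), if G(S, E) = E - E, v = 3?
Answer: 0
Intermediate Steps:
G(S, E) = 0
-23*(-7 + 2)*G(0, v) = -23*(-7 + 2)*0 = -(-115)*0 = -23*0 = 0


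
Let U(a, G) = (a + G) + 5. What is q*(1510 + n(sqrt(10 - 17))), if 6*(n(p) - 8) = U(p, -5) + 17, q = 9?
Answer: 27375/2 + 3*I*sqrt(7)/2 ≈ 13688.0 + 3.9686*I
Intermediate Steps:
U(a, G) = 5 + G + a (U(a, G) = (G + a) + 5 = 5 + G + a)
n(p) = 65/6 + p/6 (n(p) = 8 + ((5 - 5 + p) + 17)/6 = 8 + (p + 17)/6 = 8 + (17 + p)/6 = 8 + (17/6 + p/6) = 65/6 + p/6)
q*(1510 + n(sqrt(10 - 17))) = 9*(1510 + (65/6 + sqrt(10 - 17)/6)) = 9*(1510 + (65/6 + sqrt(-7)/6)) = 9*(1510 + (65/6 + (I*sqrt(7))/6)) = 9*(1510 + (65/6 + I*sqrt(7)/6)) = 9*(9125/6 + I*sqrt(7)/6) = 27375/2 + 3*I*sqrt(7)/2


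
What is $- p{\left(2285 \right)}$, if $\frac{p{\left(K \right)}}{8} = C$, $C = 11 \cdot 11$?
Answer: $-968$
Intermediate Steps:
$C = 121$
$p{\left(K \right)} = 968$ ($p{\left(K \right)} = 8 \cdot 121 = 968$)
$- p{\left(2285 \right)} = \left(-1\right) 968 = -968$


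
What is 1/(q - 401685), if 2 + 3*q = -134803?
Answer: -1/446620 ≈ -2.2390e-6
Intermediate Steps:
q = -44935 (q = -2/3 + (1/3)*(-134803) = -2/3 - 134803/3 = -44935)
1/(q - 401685) = 1/(-44935 - 401685) = 1/(-446620) = -1/446620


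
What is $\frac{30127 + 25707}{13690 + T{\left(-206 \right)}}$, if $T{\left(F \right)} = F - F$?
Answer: $\frac{27917}{6845} \approx 4.0785$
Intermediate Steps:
$T{\left(F \right)} = 0$
$\frac{30127 + 25707}{13690 + T{\left(-206 \right)}} = \frac{30127 + 25707}{13690 + 0} = \frac{55834}{13690} = 55834 \cdot \frac{1}{13690} = \frac{27917}{6845}$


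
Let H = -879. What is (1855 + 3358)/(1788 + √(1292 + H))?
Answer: 716988/245887 - 401*√413/245887 ≈ 2.8828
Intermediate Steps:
(1855 + 3358)/(1788 + √(1292 + H)) = (1855 + 3358)/(1788 + √(1292 - 879)) = 5213/(1788 + √413)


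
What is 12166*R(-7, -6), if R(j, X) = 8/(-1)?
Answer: -97328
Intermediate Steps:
R(j, X) = -8 (R(j, X) = 8*(-1) = -8)
12166*R(-7, -6) = 12166*(-8) = -97328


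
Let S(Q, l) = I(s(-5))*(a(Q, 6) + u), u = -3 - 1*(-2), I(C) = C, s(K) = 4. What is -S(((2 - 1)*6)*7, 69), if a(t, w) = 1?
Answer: 0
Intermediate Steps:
u = -1 (u = -3 + 2 = -1)
S(Q, l) = 0 (S(Q, l) = 4*(1 - 1) = 4*0 = 0)
-S(((2 - 1)*6)*7, 69) = -1*0 = 0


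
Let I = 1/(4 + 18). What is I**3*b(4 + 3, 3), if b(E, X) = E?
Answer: 7/10648 ≈ 0.00065740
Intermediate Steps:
I = 1/22 ≈ 0.045455
I**3*b(4 + 3, 3) = (1/22)**3*(4 + 3) = (1/10648)*7 = 7/10648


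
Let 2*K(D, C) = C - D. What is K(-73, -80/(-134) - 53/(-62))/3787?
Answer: 309273/31462396 ≈ 0.0098299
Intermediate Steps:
K(D, C) = C/2 - D/2 (K(D, C) = (C - D)/2 = C/2 - D/2)
K(-73, -80/(-134) - 53/(-62))/3787 = ((-80/(-134) - 53/(-62))/2 - ½*(-73))/3787 = ((-80*(-1/134) - 53*(-1/62))/2 + 73/2)*(1/3787) = ((40/67 + 53/62)/2 + 73/2)*(1/3787) = ((½)*(6031/4154) + 73/2)*(1/3787) = (6031/8308 + 73/2)*(1/3787) = (309273/8308)*(1/3787) = 309273/31462396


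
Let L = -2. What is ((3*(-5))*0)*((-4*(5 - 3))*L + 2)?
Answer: 0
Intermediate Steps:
((3*(-5))*0)*((-4*(5 - 3))*L + 2) = ((3*(-5))*0)*(-4*(5 - 3)*(-2) + 2) = (-15*0)*(-4*2*(-2) + 2) = 0*(-8*(-2) + 2) = 0*(16 + 2) = 0*18 = 0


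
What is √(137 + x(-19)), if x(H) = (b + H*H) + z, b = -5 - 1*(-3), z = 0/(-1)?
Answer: 4*√31 ≈ 22.271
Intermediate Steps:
z = 0 (z = 0*(-1) = 0)
b = -2 (b = -5 + 3 = -2)
x(H) = -2 + H² (x(H) = (-2 + H*H) + 0 = (-2 + H²) + 0 = -2 + H²)
√(137 + x(-19)) = √(137 + (-2 + (-19)²)) = √(137 + (-2 + 361)) = √(137 + 359) = √496 = 4*√31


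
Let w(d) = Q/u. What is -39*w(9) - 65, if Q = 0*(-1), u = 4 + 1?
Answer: -65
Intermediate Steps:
u = 5
Q = 0
w(d) = 0 (w(d) = 0/5 = 0*(1/5) = 0)
-39*w(9) - 65 = -39*0 - 65 = 0 - 65 = -65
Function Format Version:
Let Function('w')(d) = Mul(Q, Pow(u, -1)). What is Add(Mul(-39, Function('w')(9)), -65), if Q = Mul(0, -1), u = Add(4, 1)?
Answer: -65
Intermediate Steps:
u = 5
Q = 0
Function('w')(d) = 0 (Function('w')(d) = Mul(0, Pow(5, -1)) = Mul(0, Rational(1, 5)) = 0)
Add(Mul(-39, Function('w')(9)), -65) = Add(Mul(-39, 0), -65) = Add(0, -65) = -65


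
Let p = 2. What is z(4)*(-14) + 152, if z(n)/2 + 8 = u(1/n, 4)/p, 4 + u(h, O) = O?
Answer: 376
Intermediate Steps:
u(h, O) = -4 + O
z(n) = -16 (z(n) = -16 + 2*((-4 + 4)/2) = -16 + 2*(0*(½)) = -16 + 2*0 = -16 + 0 = -16)
z(4)*(-14) + 152 = -16*(-14) + 152 = 224 + 152 = 376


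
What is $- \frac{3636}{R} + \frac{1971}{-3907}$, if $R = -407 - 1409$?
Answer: $\frac{2656629}{1773778} \approx 1.4977$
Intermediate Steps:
$R = -1816$ ($R = -407 - 1409 = -1816$)
$- \frac{3636}{R} + \frac{1971}{-3907} = - \frac{3636}{-1816} + \frac{1971}{-3907} = \left(-3636\right) \left(- \frac{1}{1816}\right) + 1971 \left(- \frac{1}{3907}\right) = \frac{909}{454} - \frac{1971}{3907} = \frac{2656629}{1773778}$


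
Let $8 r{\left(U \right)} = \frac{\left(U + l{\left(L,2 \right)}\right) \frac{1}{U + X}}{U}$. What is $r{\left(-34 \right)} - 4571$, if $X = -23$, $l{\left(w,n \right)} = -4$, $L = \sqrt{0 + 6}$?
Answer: $- \frac{1864969}{408} \approx -4571.0$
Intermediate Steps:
$L = \sqrt{6} \approx 2.4495$
$r{\left(U \right)} = \frac{-4 + U}{8 U \left(-23 + U\right)}$ ($r{\left(U \right)} = \frac{\frac{U - 4}{U - 23} \frac{1}{U}}{8} = \frac{\frac{-4 + U}{-23 + U} \frac{1}{U}}{8} = \frac{\frac{1}{U} \frac{1}{-23 + U} \left(-4 + U\right)}{8} = \frac{-4 + U}{8 U \left(-23 + U\right)}$)
$r{\left(-34 \right)} - 4571 = \frac{-4 - 34}{8 \left(-34\right) \left(-23 - 34\right)} - 4571 = \frac{1}{8} \left(- \frac{1}{34}\right) \frac{1}{-57} \left(-38\right) - 4571 = \frac{1}{8} \left(- \frac{1}{34}\right) \left(- \frac{1}{57}\right) \left(-38\right) - 4571 = - \frac{1}{408} - 4571 = - \frac{1864969}{408}$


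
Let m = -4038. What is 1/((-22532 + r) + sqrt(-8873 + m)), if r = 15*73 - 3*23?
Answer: -21506/462520947 - I*sqrt(12911)/462520947 ≈ -4.6497e-5 - 2.4567e-7*I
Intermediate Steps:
r = 1026 (r = 1095 - 69 = 1026)
1/((-22532 + r) + sqrt(-8873 + m)) = 1/((-22532 + 1026) + sqrt(-8873 - 4038)) = 1/(-21506 + sqrt(-12911)) = 1/(-21506 + I*sqrt(12911))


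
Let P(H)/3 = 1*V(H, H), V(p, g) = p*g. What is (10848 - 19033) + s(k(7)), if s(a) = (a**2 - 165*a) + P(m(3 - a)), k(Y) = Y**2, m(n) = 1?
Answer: -13866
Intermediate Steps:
V(p, g) = g*p
P(H) = 3*H**2 (P(H) = 3*(1*(H*H)) = 3*(1*H**2) = 3*H**2)
s(a) = 3 + a**2 - 165*a (s(a) = (a**2 - 165*a) + 3*1**2 = (a**2 - 165*a) + 3*1 = (a**2 - 165*a) + 3 = 3 + a**2 - 165*a)
(10848 - 19033) + s(k(7)) = (10848 - 19033) + (3 + (7**2)**2 - 165*7**2) = -8185 + (3 + 49**2 - 165*49) = -8185 + (3 + 2401 - 8085) = -8185 - 5681 = -13866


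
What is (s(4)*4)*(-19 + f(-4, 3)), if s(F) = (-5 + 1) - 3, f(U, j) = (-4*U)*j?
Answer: -812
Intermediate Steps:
f(U, j) = -4*U*j
s(F) = -7 (s(F) = -4 - 3 = -7)
(s(4)*4)*(-19 + f(-4, 3)) = (-7*4)*(-19 - 4*(-4)*3) = -28*(-19 + 48) = -28*29 = -812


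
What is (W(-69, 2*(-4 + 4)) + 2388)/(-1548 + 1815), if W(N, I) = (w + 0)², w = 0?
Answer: 796/89 ≈ 8.9438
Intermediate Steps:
W(N, I) = 0 (W(N, I) = (0 + 0)² = 0² = 0)
(W(-69, 2*(-4 + 4)) + 2388)/(-1548 + 1815) = (0 + 2388)/(-1548 + 1815) = 2388/267 = 2388*(1/267) = 796/89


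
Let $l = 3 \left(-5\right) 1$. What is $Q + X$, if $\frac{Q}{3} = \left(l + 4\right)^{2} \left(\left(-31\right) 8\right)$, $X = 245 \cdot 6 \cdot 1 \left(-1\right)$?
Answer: $-91494$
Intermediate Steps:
$l = -15$ ($l = \left(-15\right) 1 = -15$)
$X = -1470$ ($X = 245 \cdot 6 \left(-1\right) = 245 \left(-6\right) = -1470$)
$Q = -90024$ ($Q = 3 \left(-15 + 4\right)^{2} \left(\left(-31\right) 8\right) = 3 \left(-11\right)^{2} \left(-248\right) = 3 \cdot 121 \left(-248\right) = 3 \left(-30008\right) = -90024$)
$Q + X = -90024 - 1470 = -91494$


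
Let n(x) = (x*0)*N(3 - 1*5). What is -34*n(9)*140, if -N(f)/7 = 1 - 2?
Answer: 0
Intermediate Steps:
N(f) = 7 (N(f) = -7*(1 - 2) = -7*(-1) = 7)
n(x) = 0 (n(x) = (x*0)*7 = 0*7 = 0)
-34*n(9)*140 = -34*0*140 = 0*140 = 0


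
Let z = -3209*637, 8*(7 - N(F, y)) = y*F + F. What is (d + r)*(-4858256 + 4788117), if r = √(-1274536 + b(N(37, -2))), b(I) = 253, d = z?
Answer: 143373444487 - 210417*I*√141587 ≈ 1.4337e+11 - 7.9176e+7*I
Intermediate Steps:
N(F, y) = 7 - F/8 - F*y/8 (N(F, y) = 7 - (y*F + F)/8 = 7 - (F*y + F)/8 = 7 - (F + F*y)/8 = 7 + (-F/8 - F*y/8) = 7 - F/8 - F*y/8)
z = -2044133
d = -2044133
r = 3*I*√141587 (r = √(-1274536 + 253) = √(-1274283) = 3*I*√141587 ≈ 1128.8*I)
(d + r)*(-4858256 + 4788117) = (-2044133 + 3*I*√141587)*(-4858256 + 4788117) = (-2044133 + 3*I*√141587)*(-70139) = 143373444487 - 210417*I*√141587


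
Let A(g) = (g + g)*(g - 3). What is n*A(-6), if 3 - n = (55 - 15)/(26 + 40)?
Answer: 2844/11 ≈ 258.55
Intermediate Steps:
n = 79/33 (n = 3 - (55 - 15)/(26 + 40) = 3 - 40/66 = 3 - 1*20/33 = 3 - 20/33 = 79/33 ≈ 2.3939)
A(g) = 2*g*(-3 + g) (A(g) = (2*g)*(-3 + g) = 2*g*(-3 + g))
n*A(-6) = 79*(2*(-6)*(-3 - 6))/33 = 79*(2*(-6)*(-9))/33 = (79/33)*108 = 2844/11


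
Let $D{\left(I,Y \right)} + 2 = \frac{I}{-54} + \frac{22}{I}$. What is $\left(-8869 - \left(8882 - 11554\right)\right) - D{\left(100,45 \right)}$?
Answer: $- \frac{8361047}{1350} \approx -6193.4$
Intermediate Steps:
$D{\left(I,Y \right)} = -2 + \frac{22}{I} - \frac{I}{54}$ ($D{\left(I,Y \right)} = -2 + \left(\frac{I}{-54} + \frac{22}{I}\right) = -2 + \left(I \left(- \frac{1}{54}\right) + \frac{22}{I}\right) = -2 - \left(- \frac{22}{I} + \frac{I}{54}\right) = -2 + \frac{22}{I} - \frac{I}{54}$)
$\left(-8869 - \left(8882 - 11554\right)\right) - D{\left(100,45 \right)} = \left(-8869 - \left(8882 - 11554\right)\right) - \left(-2 + \frac{22}{100} - \frac{50}{27}\right) = \left(-8869 - \left(8882 - 11554\right)\right) - \left(-2 + 22 \cdot \frac{1}{100} - \frac{50}{27}\right) = \left(-8869 - -2672\right) - \left(-2 + \frac{11}{50} - \frac{50}{27}\right) = \left(-8869 + 2672\right) - - \frac{4903}{1350} = -6197 + \frac{4903}{1350} = - \frac{8361047}{1350}$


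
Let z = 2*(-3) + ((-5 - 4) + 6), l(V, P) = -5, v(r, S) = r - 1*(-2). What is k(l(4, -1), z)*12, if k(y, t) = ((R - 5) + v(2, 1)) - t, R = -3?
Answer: 60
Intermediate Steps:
v(r, S) = 2 + r (v(r, S) = r + 2 = 2 + r)
z = -9 (z = -6 + (-9 + 6) = -6 - 3 = -9)
k(y, t) = -4 - t (k(y, t) = ((-3 - 5) + (2 + 2)) - t = (-8 + 4) - t = -4 - t)
k(l(4, -1), z)*12 = (-4 - 1*(-9))*12 = (-4 + 9)*12 = 5*12 = 60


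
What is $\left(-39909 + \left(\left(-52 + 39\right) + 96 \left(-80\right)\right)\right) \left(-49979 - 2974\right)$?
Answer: $2520668706$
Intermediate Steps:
$\left(-39909 + \left(\left(-52 + 39\right) + 96 \left(-80\right)\right)\right) \left(-49979 - 2974\right) = \left(-39909 - 7693\right) \left(-52953\right) = \left(-47602\right) \left(-52953\right) = 2520668706$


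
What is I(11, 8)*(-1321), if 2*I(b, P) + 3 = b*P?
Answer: -112285/2 ≈ -56143.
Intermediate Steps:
I(b, P) = -3/2 + P*b/2 (I(b, P) = -3/2 + (b*P)/2 = -3/2 + (P*b)/2 = -3/2 + P*b/2)
I(11, 8)*(-1321) = (-3/2 + (1/2)*8*11)*(-1321) = (-3/2 + 44)*(-1321) = (85/2)*(-1321) = -112285/2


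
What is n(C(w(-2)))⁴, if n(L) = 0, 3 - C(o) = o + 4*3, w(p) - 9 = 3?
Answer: 0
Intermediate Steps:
w(p) = 12 (w(p) = 9 + 3 = 12)
C(o) = -9 - o (C(o) = 3 - (o + 4*3) = 3 - (o + 12) = 3 - (12 + o) = 3 + (-12 - o) = -9 - o)
n(C(w(-2)))⁴ = 0⁴ = 0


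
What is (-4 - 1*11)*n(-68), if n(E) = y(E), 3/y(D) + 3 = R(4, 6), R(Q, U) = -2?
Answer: 9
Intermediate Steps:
y(D) = -3/5 (y(D) = 3/(-3 - 2) = 3/(-5) = 3*(-1/5) = -3/5)
n(E) = -3/5
(-4 - 1*11)*n(-68) = (-4 - 1*11)*(-3/5) = (-4 - 11)*(-3/5) = -15*(-3/5) = 9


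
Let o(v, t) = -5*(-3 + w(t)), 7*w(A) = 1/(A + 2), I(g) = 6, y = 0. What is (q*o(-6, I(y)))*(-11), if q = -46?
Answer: 211255/28 ≈ 7544.8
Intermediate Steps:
w(A) = 1/(7*(2 + A)) (w(A) = 1/(7*(A + 2)) = 1/(7*(2 + A)))
o(v, t) = 15 - 5/(7*(2 + t)) (o(v, t) = -5*(-3 + 1/(7*(2 + t))) = 15 - 5/(7*(2 + t)))
(q*o(-6, I(y)))*(-11) = -230*(41 + 21*6)/(7*(2 + 6))*(-11) = -230*(41 + 126)/(7*8)*(-11) = -230*167/(7*8)*(-11) = -46*835/56*(-11) = -19205/28*(-11) = 211255/28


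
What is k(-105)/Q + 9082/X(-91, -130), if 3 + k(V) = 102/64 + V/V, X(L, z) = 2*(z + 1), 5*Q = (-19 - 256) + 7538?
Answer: -351803147/9993888 ≈ -35.202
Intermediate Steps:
Q = 7263/5 (Q = ((-19 - 256) + 7538)/5 = (-275 + 7538)/5 = (⅕)*7263 = 7263/5 ≈ 1452.6)
X(L, z) = 2 + 2*z (X(L, z) = 2*(1 + z) = 2 + 2*z)
k(V) = -13/32 (k(V) = -3 + (102/64 + V/V) = -3 + (102*(1/64) + 1) = -3 + (51/32 + 1) = -3 + 83/32 = -13/32)
k(-105)/Q + 9082/X(-91, -130) = -13/(32*7263/5) + 9082/(2 + 2*(-130)) = -13/32*5/7263 + 9082/(2 - 260) = -65/232416 + 9082/(-258) = -65/232416 + 9082*(-1/258) = -65/232416 - 4541/129 = -351803147/9993888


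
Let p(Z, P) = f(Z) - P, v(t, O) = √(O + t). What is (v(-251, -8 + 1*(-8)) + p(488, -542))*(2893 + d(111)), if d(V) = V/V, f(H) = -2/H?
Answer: 191361409/122 + 2894*I*√267 ≈ 1.5685e+6 + 47288.0*I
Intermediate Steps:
p(Z, P) = -P - 2/Z (p(Z, P) = -2/Z - P = -P - 2/Z)
d(V) = 1
(v(-251, -8 + 1*(-8)) + p(488, -542))*(2893 + d(111)) = (√((-8 + 1*(-8)) - 251) + (-1*(-542) - 2/488))*(2893 + 1) = (√((-8 - 8) - 251) + (542 - 2*1/488))*2894 = (√(-16 - 251) + (542 - 1/244))*2894 = (√(-267) + 132247/244)*2894 = (I*√267 + 132247/244)*2894 = (132247/244 + I*√267)*2894 = 191361409/122 + 2894*I*√267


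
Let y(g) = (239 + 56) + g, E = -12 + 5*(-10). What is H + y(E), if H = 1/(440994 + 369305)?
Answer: 188799668/810299 ≈ 233.00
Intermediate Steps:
E = -62 (E = -12 - 50 = -62)
y(g) = 295 + g
H = 1/810299 ≈ 1.2341e-6
H + y(E) = 1/810299 + (295 - 62) = 1/810299 + 233 = 188799668/810299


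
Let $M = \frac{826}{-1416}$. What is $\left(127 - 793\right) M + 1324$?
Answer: $\frac{3425}{2} \approx 1712.5$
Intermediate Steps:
$M = - \frac{7}{12}$ ($M = 826 \left(- \frac{1}{1416}\right) = - \frac{7}{12} \approx -0.58333$)
$\left(127 - 793\right) M + 1324 = \left(127 - 793\right) \left(- \frac{7}{12}\right) + 1324 = \left(-666\right) \left(- \frac{7}{12}\right) + 1324 = \frac{777}{2} + 1324 = \frac{3425}{2}$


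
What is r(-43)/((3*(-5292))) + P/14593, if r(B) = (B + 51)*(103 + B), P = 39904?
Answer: 52209272/19306539 ≈ 2.7042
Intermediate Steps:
r(B) = (51 + B)*(103 + B)
r(-43)/((3*(-5292))) + P/14593 = (5253 + (-43)² + 154*(-43))/((3*(-5292))) + 39904/14593 = (5253 + 1849 - 6622)/(-15876) + 39904*(1/14593) = 480*(-1/15876) + 39904/14593 = -40/1323 + 39904/14593 = 52209272/19306539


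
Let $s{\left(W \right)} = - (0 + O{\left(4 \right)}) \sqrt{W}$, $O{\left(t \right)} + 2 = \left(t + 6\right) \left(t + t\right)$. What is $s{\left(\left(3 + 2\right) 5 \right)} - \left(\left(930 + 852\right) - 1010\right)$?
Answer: $-1162$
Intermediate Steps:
$O{\left(t \right)} = -2 + 2 t \left(6 + t\right)$ ($O{\left(t \right)} = -2 + \left(t + 6\right) \left(t + t\right) = -2 + \left(6 + t\right) 2 t = -2 + 2 t \left(6 + t\right)$)
$s{\left(W \right)} = - 78 \sqrt{W}$ ($s{\left(W \right)} = - (0 + \left(-2 + 2 \cdot 4^{2} + 12 \cdot 4\right)) \sqrt{W} = - (0 + \left(-2 + 2 \cdot 16 + 48\right)) \sqrt{W} = - (0 + \left(-2 + 32 + 48\right)) \sqrt{W} = - (0 + 78) \sqrt{W} = \left(-1\right) 78 \sqrt{W} = - 78 \sqrt{W}$)
$s{\left(\left(3 + 2\right) 5 \right)} - \left(\left(930 + 852\right) - 1010\right) = - 78 \sqrt{\left(3 + 2\right) 5} - \left(\left(930 + 852\right) - 1010\right) = - 78 \sqrt{5 \cdot 5} - \left(1782 - 1010\right) = - 78 \sqrt{25} - 772 = \left(-78\right) 5 - 772 = -390 - 772 = -1162$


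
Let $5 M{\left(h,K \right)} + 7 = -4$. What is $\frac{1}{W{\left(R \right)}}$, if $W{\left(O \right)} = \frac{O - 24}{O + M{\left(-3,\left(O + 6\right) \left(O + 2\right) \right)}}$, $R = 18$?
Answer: $- \frac{79}{30} \approx -2.6333$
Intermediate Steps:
$M{\left(h,K \right)} = - \frac{11}{5}$ ($M{\left(h,K \right)} = - \frac{7}{5} + \frac{1}{5} \left(-4\right) = - \frac{7}{5} - \frac{4}{5} = - \frac{11}{5}$)
$W{\left(O \right)} = \frac{-24 + O}{- \frac{11}{5} + O}$ ($W{\left(O \right)} = \frac{O - 24}{O - \frac{11}{5}} = \frac{-24 + O}{- \frac{11}{5} + O}$)
$\frac{1}{W{\left(R \right)}} = \frac{1}{5 \frac{1}{-11 + 5 \cdot 18} \left(-24 + 18\right)} = \frac{1}{5 \frac{1}{-11 + 90} \left(-6\right)} = \frac{1}{5 \cdot \frac{1}{79} \left(-6\right)} = \frac{1}{- \frac{30}{79}} = - \frac{79}{30}$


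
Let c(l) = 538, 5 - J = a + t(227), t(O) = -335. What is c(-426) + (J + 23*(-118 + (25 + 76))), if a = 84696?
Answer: -84209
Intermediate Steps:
J = -84356 (J = 5 - (84696 - 335) = 5 - 1*84361 = 5 - 84361 = -84356)
c(-426) + (J + 23*(-118 + (25 + 76))) = 538 + (-84356 + 23*(-118 + (25 + 76))) = 538 + (-84356 + 23*(-118 + 101)) = 538 + (-84356 + 23*(-17)) = 538 + (-84356 - 391) = 538 - 84747 = -84209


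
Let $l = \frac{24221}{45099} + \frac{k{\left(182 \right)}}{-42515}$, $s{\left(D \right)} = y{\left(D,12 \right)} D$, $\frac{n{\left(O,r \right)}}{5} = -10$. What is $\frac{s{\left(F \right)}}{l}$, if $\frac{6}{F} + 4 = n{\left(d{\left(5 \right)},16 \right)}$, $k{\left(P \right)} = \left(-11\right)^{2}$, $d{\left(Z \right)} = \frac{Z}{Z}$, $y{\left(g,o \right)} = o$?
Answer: $- \frac{58102545}{23279519} \approx -2.4959$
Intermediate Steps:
$d{\left(Z \right)} = 1$
$k{\left(P \right)} = 121$
$n{\left(O,r \right)} = -50$ ($n{\left(O,r \right)} = 5 \left(-10\right) = -50$)
$F = - \frac{1}{9}$ ($F = \frac{6}{-4 - 50} = \frac{6}{-54} = 6 \left(- \frac{1}{54}\right) = - \frac{1}{9} \approx -0.11111$)
$s{\left(D \right)} = 12 D$
$l = \frac{93118076}{174307635}$ ($l = \frac{24221}{45099} + \frac{121}{-42515} = 24221 \cdot \frac{1}{45099} + 121 \left(- \frac{1}{42515}\right) = \frac{24221}{45099} - \frac{11}{3865} = \frac{93118076}{174307635} \approx 0.53422$)
$\frac{s{\left(F \right)}}{l} = \frac{12 \left(- \frac{1}{9}\right)}{\frac{93118076}{174307635}} = \left(- \frac{4}{3}\right) \frac{174307635}{93118076} = - \frac{58102545}{23279519}$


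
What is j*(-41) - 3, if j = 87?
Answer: -3570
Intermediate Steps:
j*(-41) - 3 = 87*(-41) - 3 = -3567 - 3 = -3570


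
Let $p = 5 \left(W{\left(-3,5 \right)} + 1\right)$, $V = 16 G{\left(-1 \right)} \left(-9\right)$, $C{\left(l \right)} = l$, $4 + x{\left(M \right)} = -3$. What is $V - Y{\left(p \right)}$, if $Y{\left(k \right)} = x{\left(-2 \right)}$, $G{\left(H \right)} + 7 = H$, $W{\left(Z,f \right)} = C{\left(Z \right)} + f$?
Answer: $1159$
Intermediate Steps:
$x{\left(M \right)} = -7$ ($x{\left(M \right)} = -4 - 3 = -7$)
$W{\left(Z,f \right)} = Z + f$
$G{\left(H \right)} = -7 + H$
$V = 1152$ ($V = 16 \left(-7 - 1\right) \left(-9\right) = 16 \left(-8\right) \left(-9\right) = \left(-128\right) \left(-9\right) = 1152$)
$p = 15$ ($p = 5 \left(\left(-3 + 5\right) + 1\right) = 5 \left(2 + 1\right) = 5 \cdot 3 = 15$)
$Y{\left(k \right)} = -7$
$V - Y{\left(p \right)} = 1152 - -7 = 1152 + 7 = 1159$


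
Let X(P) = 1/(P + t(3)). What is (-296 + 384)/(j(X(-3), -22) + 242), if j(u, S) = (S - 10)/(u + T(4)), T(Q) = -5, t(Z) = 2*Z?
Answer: 308/871 ≈ 0.35362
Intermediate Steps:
X(P) = 1/(6 + P) (X(P) = 1/(P + 2*3) = 1/(P + 6) = 1/(6 + P))
j(u, S) = (-10 + S)/(-5 + u) (j(u, S) = (S - 10)/(u - 5) = (-10 + S)/(-5 + u))
(-296 + 384)/(j(X(-3), -22) + 242) = (-296 + 384)/((-10 - 22)/(-5 + 1/(6 - 3)) + 242) = 88/(-32/(-5 + 1/3) + 242) = 88/(-32/(-5 + ⅓) + 242) = 88/(-32/(-14/3) + 242) = 88/(-3/14*(-32) + 242) = 88/(48/7 + 242) = 88/(1742/7) = 88*(7/1742) = 308/871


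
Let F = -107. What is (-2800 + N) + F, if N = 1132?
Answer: -1775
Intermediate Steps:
(-2800 + N) + F = (-2800 + 1132) - 107 = -1668 - 107 = -1775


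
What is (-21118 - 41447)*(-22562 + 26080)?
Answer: -220103670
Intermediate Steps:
(-21118 - 41447)*(-22562 + 26080) = -62565*3518 = -220103670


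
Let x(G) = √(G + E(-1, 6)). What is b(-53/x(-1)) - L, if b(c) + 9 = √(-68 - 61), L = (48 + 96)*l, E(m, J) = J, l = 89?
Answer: -12825 + I*√129 ≈ -12825.0 + 11.358*I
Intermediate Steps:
x(G) = √(6 + G) (x(G) = √(G + 6) = √(6 + G))
L = 12816 (L = (48 + 96)*89 = 144*89 = 12816)
b(c) = -9 + I*√129 (b(c) = -9 + √(-68 - 61) = -9 + √(-129) = -9 + I*√129)
b(-53/x(-1)) - L = (-9 + I*√129) - 1*12816 = (-9 + I*√129) - 12816 = -12825 + I*√129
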